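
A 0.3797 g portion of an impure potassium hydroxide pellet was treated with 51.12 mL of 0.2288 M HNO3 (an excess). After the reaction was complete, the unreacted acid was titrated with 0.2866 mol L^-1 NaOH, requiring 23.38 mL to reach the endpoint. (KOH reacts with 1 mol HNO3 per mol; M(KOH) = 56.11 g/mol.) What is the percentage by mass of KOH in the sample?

Total n(HNO3) added = 0.2288 x 0.05112 = 0.01170 mol.
n(NaOH) used = 0.2866 x 0.02338 = 0.006701 mol, which equals the excess n(HNO3).
So n(HNO3) consumed by the sample = 0.01170 - 0.006701 = 0.004996 mol.
n(KOH) = 0.004996 / 1 = 0.004996 mol.
mass KOH = 0.004996 x 56.11 = 0.2803 g, so %KOH = 0.2803/0.3797 x 100 = 73.8%.

73.8%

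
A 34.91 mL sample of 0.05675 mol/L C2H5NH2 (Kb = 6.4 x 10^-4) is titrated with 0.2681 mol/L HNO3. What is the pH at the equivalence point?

6.07

n(C2H5NH2) = 0.05675 x 0.03491 = 0.001981 mol; V(HNO3) at equivalence = 0.001981/0.2681 = 0.007390 L.
At equivalence the base is fully converted to C2H5NH3+; total volume = 0.04230 L, so [C2H5NH3+] = 0.001981/0.04230 = 0.04684 M.
Ka(C2H5NH3+) = Kw/Kb = 1.0e-14 / 6.4 x 10^-4 = 1.56e-11.
[H^+] = sqrt(Ka x [C2H5NH3+]) = sqrt(1.56e-11 x 0.04684) = 8.55e-7 M.
pH = -log(8.55e-7) = 6.07.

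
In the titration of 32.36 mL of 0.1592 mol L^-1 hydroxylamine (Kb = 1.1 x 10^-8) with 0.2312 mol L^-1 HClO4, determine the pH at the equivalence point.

n(NH2OH) = 0.1592 x 0.03236 = 0.005152 mol; V(HClO4) at equivalence = 0.005152/0.2312 = 0.02228 L.
At equivalence the base is fully converted to NH3OH+; total volume = 0.05464 L, so [NH3OH+] = 0.005152/0.05464 = 0.09428 M.
Ka(NH3OH+) = Kw/Kb = 1.0e-14 / 1.1 x 10^-8 = 9.09e-7.
[H^+] = sqrt(Ka x [NH3OH+]) = sqrt(9.09e-7 x 0.09428) = 0.000293 M.
pH = -log(0.000293) = 3.53.

3.53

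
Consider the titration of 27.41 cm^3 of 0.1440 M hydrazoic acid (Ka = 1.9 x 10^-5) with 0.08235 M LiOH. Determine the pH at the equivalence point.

n(HN3) = 0.1440 x 0.02741 = 0.003947 mol; V(LiOH) at equivalence = 0.003947/0.08235 = 0.04793 L.
At equivalence all the acid is converted to N3-; total volume = 0.02741 + 0.04793 = 0.07534 L, so [N3-] = 0.003947/0.07534 = 0.05239 M.
Kb = Kw/Ka = 1.0e-14 / 1.9 x 10^-5 = 5.26e-10.
[OH^-] = sqrt(Kb x [N3-]) = sqrt(5.26e-10 x 0.05239) = 5.25e-6 M.
pOH = 5.28, so pH = 14.00 - 5.28 = 8.72.

8.72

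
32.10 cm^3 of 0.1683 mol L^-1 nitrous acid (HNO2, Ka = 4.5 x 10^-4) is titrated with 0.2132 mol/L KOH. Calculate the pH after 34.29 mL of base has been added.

12.46

n(acid) = 0.1683 x 0.03210 = 0.005402 mol; n(KOH) added = 0.2132 x 0.03429 = 0.007311 mol.
Base is in excess by 0.007311 - 0.005402 = 0.001908 mol in a total volume of 0.06639 L.
[OH^-] = 0.001908/0.06639 = 0.02874 M, so pOH = 1.54 and pH = 14.00 - 1.54 = 12.46.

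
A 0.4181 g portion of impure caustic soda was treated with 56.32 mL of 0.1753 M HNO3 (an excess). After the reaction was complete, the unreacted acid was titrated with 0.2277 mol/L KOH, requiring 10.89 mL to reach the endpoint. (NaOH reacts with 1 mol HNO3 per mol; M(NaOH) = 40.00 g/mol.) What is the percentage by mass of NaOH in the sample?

Total n(HNO3) added = 0.1753 x 0.05632 = 0.009873 mol.
n(KOH) used = 0.2277 x 0.01089 = 0.002480 mol, which equals the excess n(HNO3).
So n(HNO3) consumed by the sample = 0.009873 - 0.002480 = 0.007393 mol.
n(NaOH) = 0.007393 / 1 = 0.007393 mol.
mass NaOH = 0.007393 x 40.00 = 0.2957 g, so %NaOH = 0.2957/0.4181 x 100 = 70.7%.

70.7%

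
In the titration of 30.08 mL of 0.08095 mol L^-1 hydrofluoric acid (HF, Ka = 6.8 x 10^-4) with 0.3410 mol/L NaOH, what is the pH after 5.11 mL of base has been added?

Initial n(HF) = 0.08095 x 0.03008 = 0.002435 mol.
n(NaOH) added = 0.3410 x 0.005110 = 0.001743 mol, converting that many moles of HF to F-.
Remaining n(HF) = 0.0006925 mol; n(F-) = 0.001743 mol.
By Henderson-Hasselbalch, pH = pKa + log([A^-]/[HA]) = 3.17 + log(0.001743/0.0006925) = 3.17 + (+0.40) = 3.57.

3.57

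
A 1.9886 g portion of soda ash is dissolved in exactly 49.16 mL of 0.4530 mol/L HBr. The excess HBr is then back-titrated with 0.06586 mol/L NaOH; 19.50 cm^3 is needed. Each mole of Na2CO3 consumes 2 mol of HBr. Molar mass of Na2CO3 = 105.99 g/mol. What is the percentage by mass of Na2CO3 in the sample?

55.9%

Total n(HBr) added = 0.4530 x 0.04916 = 0.02227 mol.
n(NaOH) used = 0.06586 x 0.01950 = 0.001284 mol, which equals the excess n(HBr).
So n(HBr) consumed by the sample = 0.02227 - 0.001284 = 0.02099 mol.
n(Na2CO3) = 0.02099 / 2 = 0.01049 mol.
mass Na2CO3 = 0.01049 x 105.99 = 1.112 g, so %Na2CO3 = 1.112/1.9886 x 100 = 55.9%.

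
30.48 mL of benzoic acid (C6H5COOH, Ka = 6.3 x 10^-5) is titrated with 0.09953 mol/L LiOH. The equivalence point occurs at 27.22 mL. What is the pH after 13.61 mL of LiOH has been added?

13.61 mL is exactly half the equivalence volume (27.22/2), i.e. the half-equivalence point.
There, n(HA) = n(A^-), so pH = pKa = -log(6.3 x 10^-5) = 4.20.

4.20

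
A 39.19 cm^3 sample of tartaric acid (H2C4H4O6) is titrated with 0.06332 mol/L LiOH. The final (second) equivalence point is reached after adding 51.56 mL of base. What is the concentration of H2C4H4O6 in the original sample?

n(LiOH) = 0.06332 x 0.05156 = 0.003265 mol.
At the final (second) equivalence point, 2 mol OH^- react per mol H2C4H4O6, so n(H2C4H4O6) = 0.003265 / 2 = 0.001632 mol.
[H2C4H4O6] = 0.001632 / 0.03919 L = 0.0417 M.

0.0417 M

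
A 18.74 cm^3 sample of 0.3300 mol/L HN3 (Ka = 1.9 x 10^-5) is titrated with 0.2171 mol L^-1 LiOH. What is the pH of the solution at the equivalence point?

n(HN3) = 0.3300 x 0.01874 = 0.006184 mol; V(LiOH) at equivalence = 0.006184/0.2171 = 0.02849 L.
At equivalence all the acid is converted to N3-; total volume = 0.01874 + 0.02849 = 0.04723 L, so [N3-] = 0.006184/0.04723 = 0.1310 M.
Kb = Kw/Ka = 1.0e-14 / 1.9 x 10^-5 = 5.26e-10.
[OH^-] = sqrt(Kb x [N3-]) = sqrt(5.26e-10 x 0.1310) = 8.30e-6 M.
pOH = 5.08, so pH = 14.00 - 5.08 = 8.92.

8.92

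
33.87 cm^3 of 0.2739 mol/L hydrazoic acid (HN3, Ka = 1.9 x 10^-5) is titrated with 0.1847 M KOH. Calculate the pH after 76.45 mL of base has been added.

n(acid) = 0.2739 x 0.03387 = 0.009277 mol; n(KOH) added = 0.1847 x 0.07645 = 0.01412 mol.
Base is in excess by 0.01412 - 0.009277 = 0.004843 mol in a total volume of 0.1103 L.
[OH^-] = 0.004843/0.1103 = 0.04390 M, so pOH = 1.36 and pH = 14.00 - 1.36 = 12.64.

12.64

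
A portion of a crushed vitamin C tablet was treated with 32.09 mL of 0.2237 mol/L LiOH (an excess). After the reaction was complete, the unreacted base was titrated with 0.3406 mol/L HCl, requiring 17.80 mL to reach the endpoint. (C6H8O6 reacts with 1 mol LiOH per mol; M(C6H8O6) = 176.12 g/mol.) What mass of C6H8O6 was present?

Total n(LiOH) added = 0.2237 x 0.03209 = 0.007179 mol.
n(HCl) used = 0.3406 x 0.01780 = 0.006063 mol, which equals the excess n(LiOH).
So n(LiOH) consumed by the sample = 0.007179 - 0.006063 = 0.001116 mol.
n(C6H8O6) = 0.001116 / 1 = 0.001116 mol.
mass = 0.001116 mol x 176.12 g/mol = 0.197 g.

0.197 g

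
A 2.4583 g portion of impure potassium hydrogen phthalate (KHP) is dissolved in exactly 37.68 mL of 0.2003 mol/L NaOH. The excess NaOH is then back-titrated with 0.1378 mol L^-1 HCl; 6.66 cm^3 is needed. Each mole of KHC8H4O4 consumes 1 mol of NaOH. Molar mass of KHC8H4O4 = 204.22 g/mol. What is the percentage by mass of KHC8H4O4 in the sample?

55.1%

Total n(NaOH) added = 0.2003 x 0.03768 = 0.007547 mol.
n(HCl) used = 0.1378 x 0.006660 = 0.0009177 mol, which equals the excess n(NaOH).
So n(NaOH) consumed by the sample = 0.007547 - 0.0009177 = 0.006630 mol.
n(KHC8H4O4) = 0.006630 / 1 = 0.006630 mol.
mass KHC8H4O4 = 0.006630 x 204.22 = 1.354 g, so %KHC8H4O4 = 1.354/2.4583 x 100 = 55.1%.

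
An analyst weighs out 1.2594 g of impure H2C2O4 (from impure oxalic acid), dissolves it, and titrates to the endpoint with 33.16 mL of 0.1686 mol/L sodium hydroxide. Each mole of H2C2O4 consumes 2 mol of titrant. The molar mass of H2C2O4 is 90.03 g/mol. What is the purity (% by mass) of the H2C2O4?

n(NaOH) = 0.1686 x 0.03316 = 0.005591 mol.
n(H2C2O4) = 0.005591 / 2 = 0.002795 mol.
mass of H2C2O4 = 0.002795 x 90.03 = 0.2517 g.
% purity = 0.2517 / 1.2594 x 100 = 20.0%.

20.0%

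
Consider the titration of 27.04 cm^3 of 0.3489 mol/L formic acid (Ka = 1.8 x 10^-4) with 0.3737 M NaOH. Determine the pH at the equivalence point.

8.50

n(HCOOH) = 0.3489 x 0.02704 = 0.009434 mol; V(NaOH) at equivalence = 0.009434/0.3737 = 0.02525 L.
At equivalence all the acid is converted to HCOO-; total volume = 0.02704 + 0.02525 = 0.05229 L, so [HCOO-] = 0.009434/0.05229 = 0.1804 M.
Kb = Kw/Ka = 1.0e-14 / 1.8 x 10^-4 = 5.56e-11.
[OH^-] = sqrt(Kb x [HCOO-]) = sqrt(5.56e-11 x 0.1804) = 3.17e-6 M.
pOH = 5.50, so pH = 14.00 - 5.50 = 8.50.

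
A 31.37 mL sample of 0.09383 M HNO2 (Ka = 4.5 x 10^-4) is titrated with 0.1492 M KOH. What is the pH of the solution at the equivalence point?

8.05

n(HNO2) = 0.09383 x 0.03137 = 0.002943 mol; V(KOH) at equivalence = 0.002943/0.1492 = 0.01973 L.
At equivalence all the acid is converted to NO2-; total volume = 0.03137 + 0.01973 = 0.05110 L, so [NO2-] = 0.002943/0.05110 = 0.05760 M.
Kb = Kw/Ka = 1.0e-14 / 4.5 x 10^-4 = 2.22e-11.
[OH^-] = sqrt(Kb x [NO2-]) = sqrt(2.22e-11 x 0.05760) = 1.13e-6 M.
pOH = 5.95, so pH = 14.00 - 5.95 = 8.05.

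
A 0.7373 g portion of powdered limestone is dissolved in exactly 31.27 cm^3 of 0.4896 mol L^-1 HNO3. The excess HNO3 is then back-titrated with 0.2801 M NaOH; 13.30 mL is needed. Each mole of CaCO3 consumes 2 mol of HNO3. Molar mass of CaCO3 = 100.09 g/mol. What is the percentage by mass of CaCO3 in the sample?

Total n(HNO3) added = 0.4896 x 0.03127 = 0.01531 mol.
n(NaOH) used = 0.2801 x 0.01330 = 0.003725 mol, which equals the excess n(HNO3).
So n(HNO3) consumed by the sample = 0.01531 - 0.003725 = 0.01158 mol.
n(CaCO3) = 0.01158 / 2 = 0.005792 mol.
mass CaCO3 = 0.005792 x 100.09 = 0.5797 g, so %CaCO3 = 0.5797/0.7373 x 100 = 78.6%.

78.6%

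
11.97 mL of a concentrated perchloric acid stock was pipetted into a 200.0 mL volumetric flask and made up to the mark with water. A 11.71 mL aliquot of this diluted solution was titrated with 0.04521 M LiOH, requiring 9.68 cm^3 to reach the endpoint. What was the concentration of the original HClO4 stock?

n(LiOH) = 0.04521 x 0.009680 = 0.0004376 mol.
n(HClO4) in the aliquot = 0.0004376 mol.
[diluted HClO4] = 0.0004376 / 0.01171 = 0.03737 M.
Dilution factor = 200.0/11.97 = 16.71, so [stock] = 0.03737 x 16.71 = 0.624 M.

0.624 M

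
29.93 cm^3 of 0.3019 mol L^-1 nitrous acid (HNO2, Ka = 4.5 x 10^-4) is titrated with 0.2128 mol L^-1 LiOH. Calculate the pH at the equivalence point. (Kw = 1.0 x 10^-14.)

n(HNO2) = 0.3019 x 0.02993 = 0.009036 mol; V(LiOH) at equivalence = 0.009036/0.2128 = 0.04246 L.
At equivalence all the acid is converted to NO2-; total volume = 0.02993 + 0.04246 = 0.07239 L, so [NO2-] = 0.009036/0.07239 = 0.1248 M.
Kb = Kw/Ka = 1.0e-14 / 4.5 x 10^-4 = 2.22e-11.
[OH^-] = sqrt(Kb x [NO2-]) = sqrt(2.22e-11 x 0.1248) = 1.67e-6 M.
pOH = 5.78, so pH = 14.00 - 5.78 = 8.22.

8.22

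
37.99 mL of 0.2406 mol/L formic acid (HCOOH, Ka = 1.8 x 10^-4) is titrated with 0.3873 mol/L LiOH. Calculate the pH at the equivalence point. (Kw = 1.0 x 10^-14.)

n(HCOOH) = 0.2406 x 0.03799 = 0.009140 mol; V(LiOH) at equivalence = 0.009140/0.3873 = 0.02360 L.
At equivalence all the acid is converted to HCOO-; total volume = 0.03799 + 0.02360 = 0.06159 L, so [HCOO-] = 0.009140/0.06159 = 0.1484 M.
Kb = Kw/Ka = 1.0e-14 / 1.8 x 10^-4 = 5.56e-11.
[OH^-] = sqrt(Kb x [HCOO-]) = sqrt(5.56e-11 x 0.1484) = 2.87e-6 M.
pOH = 5.54, so pH = 14.00 - 5.54 = 8.46.

8.46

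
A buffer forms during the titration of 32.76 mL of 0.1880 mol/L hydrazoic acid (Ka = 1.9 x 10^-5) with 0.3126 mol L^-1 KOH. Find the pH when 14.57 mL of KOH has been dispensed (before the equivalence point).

5.17

Initial n(HN3) = 0.1880 x 0.03276 = 0.006159 mol.
n(KOH) added = 0.3126 x 0.01457 = 0.004555 mol, converting that many moles of HN3 to N3-.
Remaining n(HN3) = 0.001604 mol; n(N3-) = 0.004555 mol.
By Henderson-Hasselbalch, pH = pKa + log([A^-]/[HA]) = 4.72 + log(0.004555/0.001604) = 4.72 + (+0.45) = 5.17.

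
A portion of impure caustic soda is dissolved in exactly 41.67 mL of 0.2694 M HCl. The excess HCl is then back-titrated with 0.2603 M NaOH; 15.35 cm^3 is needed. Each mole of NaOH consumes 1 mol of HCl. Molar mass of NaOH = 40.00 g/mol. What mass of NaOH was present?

Total n(HCl) added = 0.2694 x 0.04167 = 0.01123 mol.
n(NaOH) used = 0.2603 x 0.01535 = 0.003996 mol, which equals the excess n(HCl).
So n(HCl) consumed by the sample = 0.01123 - 0.003996 = 0.007230 mol.
n(NaOH) = 0.007230 / 1 = 0.007230 mol.
mass = 0.007230 mol x 40.00 g/mol = 0.289 g.

0.289 g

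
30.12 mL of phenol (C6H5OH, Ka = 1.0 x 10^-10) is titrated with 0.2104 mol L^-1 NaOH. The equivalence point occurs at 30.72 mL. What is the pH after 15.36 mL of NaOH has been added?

15.36 mL is exactly half the equivalence volume (30.72/2), i.e. the half-equivalence point.
There, n(HA) = n(A^-), so pH = pKa = -log(1.0 x 10^-10) = 10.00.

10.00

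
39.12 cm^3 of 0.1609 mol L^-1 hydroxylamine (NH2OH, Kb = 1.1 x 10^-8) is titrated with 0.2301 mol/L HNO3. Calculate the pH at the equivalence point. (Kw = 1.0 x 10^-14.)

3.53

n(NH2OH) = 0.1609 x 0.03912 = 0.006294 mol; V(HNO3) at equivalence = 0.006294/0.2301 = 0.02736 L.
At equivalence the base is fully converted to NH3OH+; total volume = 0.06648 L, so [NH3OH+] = 0.006294/0.06648 = 0.09469 M.
Ka(NH3OH+) = Kw/Kb = 1.0e-14 / 1.1 x 10^-8 = 9.09e-7.
[H^+] = sqrt(Ka x [NH3OH+]) = sqrt(9.09e-7 x 0.09469) = 0.000293 M.
pH = -log(0.000293) = 3.53.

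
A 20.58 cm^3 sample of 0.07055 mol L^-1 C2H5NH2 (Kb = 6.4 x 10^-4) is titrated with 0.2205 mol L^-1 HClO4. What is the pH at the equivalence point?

6.04

n(C2H5NH2) = 0.07055 x 0.02058 = 0.001452 mol; V(HClO4) at equivalence = 0.001452/0.2205 = 0.006585 L.
At equivalence the base is fully converted to C2H5NH3+; total volume = 0.02716 L, so [C2H5NH3+] = 0.001452/0.02716 = 0.05345 M.
Ka(C2H5NH3+) = Kw/Kb = 1.0e-14 / 6.4 x 10^-4 = 1.56e-11.
[H^+] = sqrt(Ka x [C2H5NH3+]) = sqrt(1.56e-11 x 0.05345) = 9.14e-7 M.
pH = -log(9.14e-7) = 6.04.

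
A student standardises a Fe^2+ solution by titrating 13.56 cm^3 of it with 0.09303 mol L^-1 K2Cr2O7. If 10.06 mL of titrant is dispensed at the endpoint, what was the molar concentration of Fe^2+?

0.414 M

n(K2Cr2O7) = 0.09303 x 0.01006 = 0.0009359 mol.
From the balanced equation, 1 mol K2Cr2O7 reacts with 6 mol Fe^2+, so n(Fe^2+) = 0.0009359 x 6/1 = 0.005615 mol.
[Fe^2+] = 0.005615 / 0.01356 L = 0.414 M.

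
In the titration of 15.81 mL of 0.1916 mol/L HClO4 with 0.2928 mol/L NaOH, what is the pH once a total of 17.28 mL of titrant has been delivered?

12.79

n(acid) = 0.1916 x 0.01581 = 0.003029 mol; n(NaOH) added = 0.2928 x 0.01728 = 0.005060 mol.
Base is in excess by 0.005060 - 0.003029 = 0.002030 mol in a total volume of 0.03309 L.
[OH^-] = 0.002030/0.03309 = 0.06136 M, so pOH = 1.21 and pH = 14.00 - 1.21 = 12.79.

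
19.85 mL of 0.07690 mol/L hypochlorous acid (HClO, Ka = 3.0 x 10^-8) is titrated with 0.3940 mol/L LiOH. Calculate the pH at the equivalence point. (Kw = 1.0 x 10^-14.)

n(HClO) = 0.07690 x 0.01985 = 0.001526 mol; V(LiOH) at equivalence = 0.001526/0.3940 = 0.003874 L.
At equivalence all the acid is converted to ClO-; total volume = 0.01985 + 0.003874 = 0.02372 L, so [ClO-] = 0.001526/0.02372 = 0.06434 M.
Kb = Kw/Ka = 1.0e-14 / 3.0 x 10^-8 = 3.33e-7.
[OH^-] = sqrt(Kb x [ClO-]) = sqrt(3.33e-7 x 0.06434) = 0.000146 M.
pOH = 3.83, so pH = 14.00 - 3.83 = 10.17.

10.17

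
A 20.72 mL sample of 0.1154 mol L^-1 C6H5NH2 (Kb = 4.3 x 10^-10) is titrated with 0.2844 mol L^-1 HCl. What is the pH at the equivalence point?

2.86

n(C6H5NH2) = 0.1154 x 0.02072 = 0.002391 mol; V(HCl) at equivalence = 0.002391/0.2844 = 0.008407 L.
At equivalence the base is fully converted to C6H5NH3+; total volume = 0.02913 L, so [C6H5NH3+] = 0.002391/0.02913 = 0.08209 M.
Ka(C6H5NH3+) = Kw/Kb = 1.0e-14 / 4.3 x 10^-10 = 2.33e-5.
[H^+] = sqrt(Ka x [C6H5NH3+]) = sqrt(2.33e-5 x 0.08209) = 0.00138 M.
pH = -log(0.00138) = 2.86.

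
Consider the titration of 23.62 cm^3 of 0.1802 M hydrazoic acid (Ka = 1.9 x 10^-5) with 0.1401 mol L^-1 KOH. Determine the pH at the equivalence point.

n(HN3) = 0.1802 x 0.02362 = 0.004256 mol; V(KOH) at equivalence = 0.004256/0.1401 = 0.03038 L.
At equivalence all the acid is converted to N3-; total volume = 0.02362 + 0.03038 = 0.05400 L, so [N3-] = 0.004256/0.05400 = 0.07882 M.
Kb = Kw/Ka = 1.0e-14 / 1.9 x 10^-5 = 5.26e-10.
[OH^-] = sqrt(Kb x [N3-]) = sqrt(5.26e-10 x 0.07882) = 6.44e-6 M.
pOH = 5.19, so pH = 14.00 - 5.19 = 8.81.

8.81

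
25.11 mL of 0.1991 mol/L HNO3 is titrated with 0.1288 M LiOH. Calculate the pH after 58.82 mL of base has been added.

12.49

n(acid) = 0.1991 x 0.02511 = 0.004999 mol; n(LiOH) added = 0.1288 x 0.05882 = 0.007576 mol.
Base is in excess by 0.007576 - 0.004999 = 0.002577 mol in a total volume of 0.08393 L.
[OH^-] = 0.002577/0.08393 = 0.03070 M, so pOH = 1.51 and pH = 14.00 - 1.51 = 12.49.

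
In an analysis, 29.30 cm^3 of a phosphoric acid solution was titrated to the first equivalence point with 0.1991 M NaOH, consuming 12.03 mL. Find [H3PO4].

0.0817 M

n(NaOH) = 0.1991 x 0.01203 = 0.002395 mol.
At the first equivalence point, 1 mol OH^- react per mol H3PO4, so n(H3PO4) = 0.002395 / 1 = 0.002395 mol.
[H3PO4] = 0.002395 / 0.02930 L = 0.0817 M.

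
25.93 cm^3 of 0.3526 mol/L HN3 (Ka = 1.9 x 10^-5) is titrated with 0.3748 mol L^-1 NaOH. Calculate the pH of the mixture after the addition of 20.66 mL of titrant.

Initial n(HN3) = 0.3526 x 0.02593 = 0.009143 mol.
n(NaOH) added = 0.3748 x 0.02066 = 0.007743 mol, converting that many moles of HN3 to N3-.
Remaining n(HN3) = 0.001400 mol; n(N3-) = 0.007743 mol.
By Henderson-Hasselbalch, pH = pKa + log([A^-]/[HA]) = 4.72 + log(0.007743/0.001400) = 4.72 + (+0.74) = 5.46.

5.46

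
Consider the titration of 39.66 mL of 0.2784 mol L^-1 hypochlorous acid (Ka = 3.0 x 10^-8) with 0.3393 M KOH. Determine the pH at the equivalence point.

10.35

n(HClO) = 0.2784 x 0.03966 = 0.01104 mol; V(KOH) at equivalence = 0.01104/0.3393 = 0.03254 L.
At equivalence all the acid is converted to ClO-; total volume = 0.03966 + 0.03254 = 0.07220 L, so [ClO-] = 0.01104/0.07220 = 0.1529 M.
Kb = Kw/Ka = 1.0e-14 / 3.0 x 10^-8 = 3.33e-7.
[OH^-] = sqrt(Kb x [ClO-]) = sqrt(3.33e-7 x 0.1529) = 0.000226 M.
pOH = 3.65, so pH = 14.00 - 3.65 = 10.35.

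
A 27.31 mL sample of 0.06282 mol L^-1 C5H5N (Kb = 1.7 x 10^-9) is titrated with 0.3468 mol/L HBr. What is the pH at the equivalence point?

n(C5H5N) = 0.06282 x 0.02731 = 0.001716 mol; V(HBr) at equivalence = 0.001716/0.3468 = 0.004947 L.
At equivalence the base is fully converted to C5H5NH+; total volume = 0.03226 L, so [C5H5NH+] = 0.001716/0.03226 = 0.05319 M.
Ka(C5H5NH+) = Kw/Kb = 1.0e-14 / 1.7 x 10^-9 = 5.88e-6.
[H^+] = sqrt(Ka x [C5H5NH+]) = sqrt(5.88e-6 x 0.05319) = 0.000559 M.
pH = -log(0.000559) = 3.25.

3.25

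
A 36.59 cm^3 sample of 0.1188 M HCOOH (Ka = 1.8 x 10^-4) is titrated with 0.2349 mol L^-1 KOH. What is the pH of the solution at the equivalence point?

8.32

n(HCOOH) = 0.1188 x 0.03659 = 0.004347 mol; V(KOH) at equivalence = 0.004347/0.2349 = 0.01851 L.
At equivalence all the acid is converted to HCOO-; total volume = 0.03659 + 0.01851 = 0.05510 L, so [HCOO-] = 0.004347/0.05510 = 0.07890 M.
Kb = Kw/Ka = 1.0e-14 / 1.8 x 10^-4 = 5.56e-11.
[OH^-] = sqrt(Kb x [HCOO-]) = sqrt(5.56e-11 x 0.07890) = 2.09e-6 M.
pOH = 5.68, so pH = 14.00 - 5.68 = 8.32.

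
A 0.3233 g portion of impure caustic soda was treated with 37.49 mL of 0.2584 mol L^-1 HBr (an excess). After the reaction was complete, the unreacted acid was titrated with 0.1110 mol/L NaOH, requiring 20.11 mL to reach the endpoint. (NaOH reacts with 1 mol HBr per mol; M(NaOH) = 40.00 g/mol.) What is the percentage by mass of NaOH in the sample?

Total n(HBr) added = 0.2584 x 0.03749 = 0.009687 mol.
n(NaOH) used = 0.1110 x 0.02011 = 0.002232 mol, which equals the excess n(HBr).
So n(HBr) consumed by the sample = 0.009687 - 0.002232 = 0.007455 mol.
n(NaOH) = 0.007455 / 1 = 0.007455 mol.
mass NaOH = 0.007455 x 40.00 = 0.2982 g, so %NaOH = 0.2982/0.3233 x 100 = 92.2%.

92.2%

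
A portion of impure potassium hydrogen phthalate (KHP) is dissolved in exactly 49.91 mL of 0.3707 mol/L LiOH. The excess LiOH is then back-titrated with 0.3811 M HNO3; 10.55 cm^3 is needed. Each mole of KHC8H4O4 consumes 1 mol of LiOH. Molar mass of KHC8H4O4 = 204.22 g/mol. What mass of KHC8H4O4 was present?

Total n(LiOH) added = 0.3707 x 0.04991 = 0.01850 mol.
n(HNO3) used = 0.3811 x 0.01055 = 0.004021 mol, which equals the excess n(LiOH).
So n(LiOH) consumed by the sample = 0.01850 - 0.004021 = 0.01448 mol.
n(KHC8H4O4) = 0.01448 / 1 = 0.01448 mol.
mass = 0.01448 mol x 204.22 g/mol = 2.96 g.

2.96 g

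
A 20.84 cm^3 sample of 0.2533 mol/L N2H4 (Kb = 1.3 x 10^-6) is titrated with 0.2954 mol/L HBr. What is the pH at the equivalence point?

4.49

n(N2H4) = 0.2533 x 0.02084 = 0.005279 mol; V(HBr) at equivalence = 0.005279/0.2954 = 0.01787 L.
At equivalence the base is fully converted to N2H5+; total volume = 0.03871 L, so [N2H5+] = 0.005279/0.03871 = 0.1364 M.
Ka(N2H5+) = Kw/Kb = 1.0e-14 / 1.3 x 10^-6 = 7.69e-9.
[H^+] = sqrt(Ka x [N2H5+]) = sqrt(7.69e-9 x 0.1364) = 3.24e-5 M.
pH = -log(3.24e-5) = 4.49.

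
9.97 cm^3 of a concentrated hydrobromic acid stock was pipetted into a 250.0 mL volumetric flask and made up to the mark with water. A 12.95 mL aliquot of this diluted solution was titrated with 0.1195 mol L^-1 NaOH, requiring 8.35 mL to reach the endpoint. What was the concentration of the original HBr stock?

1.93 M

n(NaOH) = 0.1195 x 0.008350 = 0.0009978 mol.
n(HBr) in the aliquot = 0.0009978 mol.
[diluted HBr] = 0.0009978 / 0.01295 = 0.07705 M.
Dilution factor = 250.0/9.970 = 25.08, so [stock] = 0.07705 x 25.08 = 1.93 M.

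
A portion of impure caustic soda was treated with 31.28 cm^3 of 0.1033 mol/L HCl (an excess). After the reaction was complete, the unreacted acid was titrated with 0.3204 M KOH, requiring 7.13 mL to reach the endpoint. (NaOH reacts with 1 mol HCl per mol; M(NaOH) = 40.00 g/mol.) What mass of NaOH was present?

0.0379 g

Total n(HCl) added = 0.1033 x 0.03128 = 0.003231 mol.
n(KOH) used = 0.3204 x 0.007130 = 0.002284 mol, which equals the excess n(HCl).
So n(HCl) consumed by the sample = 0.003231 - 0.002284 = 0.0009468 mol.
n(NaOH) = 0.0009468 / 1 = 0.0009468 mol.
mass = 0.0009468 mol x 40.00 g/mol = 0.0379 g.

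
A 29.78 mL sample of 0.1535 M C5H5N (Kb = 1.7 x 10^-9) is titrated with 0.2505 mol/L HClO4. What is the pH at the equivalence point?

n(C5H5N) = 0.1535 x 0.02978 = 0.004571 mol; V(HClO4) at equivalence = 0.004571/0.2505 = 0.01825 L.
At equivalence the base is fully converted to C5H5NH+; total volume = 0.04803 L, so [C5H5NH+] = 0.004571/0.04803 = 0.09518 M.
Ka(C5H5NH+) = Kw/Kb = 1.0e-14 / 1.7 x 10^-9 = 5.88e-6.
[H^+] = sqrt(Ka x [C5H5NH+]) = sqrt(5.88e-6 x 0.09518) = 0.000748 M.
pH = -log(0.000748) = 3.13.

3.13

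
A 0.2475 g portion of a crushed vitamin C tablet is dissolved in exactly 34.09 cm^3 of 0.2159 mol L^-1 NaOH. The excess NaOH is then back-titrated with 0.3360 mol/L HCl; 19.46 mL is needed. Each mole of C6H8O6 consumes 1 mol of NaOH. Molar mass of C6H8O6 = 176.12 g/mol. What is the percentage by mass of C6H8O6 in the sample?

58.5%

Total n(NaOH) added = 0.2159 x 0.03409 = 0.007360 mol.
n(HCl) used = 0.3360 x 0.01946 = 0.006539 mol, which equals the excess n(NaOH).
So n(NaOH) consumed by the sample = 0.007360 - 0.006539 = 0.0008215 mol.
n(C6H8O6) = 0.0008215 / 1 = 0.0008215 mol.
mass C6H8O6 = 0.0008215 x 176.12 = 0.1447 g, so %C6H8O6 = 0.1447/0.2475 x 100 = 58.5%.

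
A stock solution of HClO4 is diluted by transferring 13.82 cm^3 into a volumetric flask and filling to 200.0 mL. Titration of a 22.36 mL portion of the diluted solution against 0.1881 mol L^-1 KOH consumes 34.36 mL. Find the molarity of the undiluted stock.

n(KOH) = 0.1881 x 0.03436 = 0.006463 mol.
n(HClO4) in the aliquot = 0.006463 mol.
[diluted HClO4] = 0.006463 / 0.02236 = 0.2890 M.
Dilution factor = 200.0/13.82 = 14.47, so [stock] = 0.2890 x 14.47 = 4.18 M.

4.18 M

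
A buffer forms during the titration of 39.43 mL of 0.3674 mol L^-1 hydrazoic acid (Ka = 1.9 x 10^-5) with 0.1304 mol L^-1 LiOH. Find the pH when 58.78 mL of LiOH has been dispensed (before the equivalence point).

Initial n(HN3) = 0.3674 x 0.03943 = 0.01449 mol.
n(LiOH) added = 0.1304 x 0.05878 = 0.007665 mol, converting that many moles of HN3 to N3-.
Remaining n(HN3) = 0.006822 mol; n(N3-) = 0.007665 mol.
By Henderson-Hasselbalch, pH = pKa + log([A^-]/[HA]) = 4.72 + log(0.007665/0.006822) = 4.72 + (+0.05) = 4.77.

4.77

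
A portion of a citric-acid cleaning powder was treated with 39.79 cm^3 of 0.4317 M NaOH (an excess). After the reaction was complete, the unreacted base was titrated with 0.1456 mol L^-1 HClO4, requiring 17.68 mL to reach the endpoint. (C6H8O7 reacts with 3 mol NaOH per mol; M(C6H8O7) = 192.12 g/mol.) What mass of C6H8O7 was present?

Total n(NaOH) added = 0.4317 x 0.03979 = 0.01718 mol.
n(HClO4) used = 0.1456 x 0.01768 = 0.002574 mol, which equals the excess n(NaOH).
So n(NaOH) consumed by the sample = 0.01718 - 0.002574 = 0.01460 mol.
n(C6H8O7) = 0.01460 / 3 = 0.004868 mol.
mass = 0.004868 mol x 192.12 g/mol = 0.935 g.

0.935 g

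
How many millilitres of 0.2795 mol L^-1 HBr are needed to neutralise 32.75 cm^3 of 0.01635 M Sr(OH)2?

3.83 mL

n(Sr(OH)2) = 0.01635 mol/L x 0.03275 L = 0.0005355 mol.
The neutralisation is 1 Sr(OH)2 : 2 HBr, so n(HBr) = 0.0005355 x 2/1 = 0.001071 mol.
V(HBr) = 0.001071 / 0.2795 = 0.003832 L = 3.83 mL.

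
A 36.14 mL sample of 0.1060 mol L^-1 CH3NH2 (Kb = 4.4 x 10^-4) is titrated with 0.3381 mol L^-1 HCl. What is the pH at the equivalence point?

5.87

n(CH3NH2) = 0.1060 x 0.03614 = 0.003831 mol; V(HCl) at equivalence = 0.003831/0.3381 = 0.01133 L.
At equivalence the base is fully converted to CH3NH3+; total volume = 0.04747 L, so [CH3NH3+] = 0.003831/0.04747 = 0.08070 M.
Ka(CH3NH3+) = Kw/Kb = 1.0e-14 / 4.4 x 10^-4 = 2.27e-11.
[H^+] = sqrt(Ka x [CH3NH3+]) = sqrt(2.27e-11 x 0.08070) = 1.35e-6 M.
pH = -log(1.35e-6) = 5.87.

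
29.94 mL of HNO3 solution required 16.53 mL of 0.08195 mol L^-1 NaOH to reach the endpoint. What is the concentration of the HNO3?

0.0452 M

n(NaOH) delivered = 0.08195 x 0.01653 = 0.001355 mol.
For a 1:1 reaction, n(HNO3) = 0.001355 mol.
[HNO3] = 0.001355 mol / 0.02994 L = 0.0452 M.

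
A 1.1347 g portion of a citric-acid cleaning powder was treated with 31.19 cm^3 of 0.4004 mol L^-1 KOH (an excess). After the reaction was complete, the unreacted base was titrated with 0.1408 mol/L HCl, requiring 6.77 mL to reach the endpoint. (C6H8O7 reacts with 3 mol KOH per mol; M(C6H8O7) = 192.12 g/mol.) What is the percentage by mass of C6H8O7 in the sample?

Total n(KOH) added = 0.4004 x 0.03119 = 0.01249 mol.
n(HCl) used = 0.1408 x 0.006770 = 0.0009532 mol, which equals the excess n(KOH).
So n(KOH) consumed by the sample = 0.01249 - 0.0009532 = 0.01154 mol.
n(C6H8O7) = 0.01154 / 3 = 0.003845 mol.
mass C6H8O7 = 0.003845 x 192.12 = 0.7387 g, so %C6H8O7 = 0.7387/1.1347 x 100 = 65.1%.

65.1%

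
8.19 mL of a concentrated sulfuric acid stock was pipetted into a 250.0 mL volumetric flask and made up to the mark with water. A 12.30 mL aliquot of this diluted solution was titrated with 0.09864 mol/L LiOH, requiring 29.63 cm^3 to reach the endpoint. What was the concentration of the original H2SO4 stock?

n(LiOH) = 0.09864 x 0.02963 = 0.002923 mol.
n(H2SO4) in the aliquot = 0.002923 x 1/2 = 0.001461 mol.
[diluted H2SO4] = 0.001461 / 0.01230 = 0.1188 M.
Dilution factor = 250.0/8.190 = 30.53, so [stock] = 0.1188 x 30.53 = 3.63 M.

3.63 M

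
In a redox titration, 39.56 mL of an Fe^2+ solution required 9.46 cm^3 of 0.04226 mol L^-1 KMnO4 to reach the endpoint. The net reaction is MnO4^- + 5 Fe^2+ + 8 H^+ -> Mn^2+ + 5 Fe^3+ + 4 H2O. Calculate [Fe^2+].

n(KMnO4) = 0.04226 x 0.009460 = 0.0003998 mol.
From the balanced equation, 1 mol KMnO4 reacts with 5 mol Fe^2+, so n(Fe^2+) = 0.0003998 x 5/1 = 0.001999 mol.
[Fe^2+] = 0.001999 / 0.03956 L = 0.0505 M.

0.0505 M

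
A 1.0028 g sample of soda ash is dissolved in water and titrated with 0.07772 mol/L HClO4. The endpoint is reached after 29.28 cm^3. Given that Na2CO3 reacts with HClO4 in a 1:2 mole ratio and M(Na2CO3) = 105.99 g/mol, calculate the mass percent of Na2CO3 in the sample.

n(HClO4) = 0.07772 x 0.02928 = 0.002276 mol.
n(Na2CO3) = 0.002276 / 2 = 0.001138 mol.
mass of Na2CO3 = 0.001138 x 105.99 = 0.1206 g.
% purity = 0.1206 / 1.0028 x 100 = 12.0%.

12.0%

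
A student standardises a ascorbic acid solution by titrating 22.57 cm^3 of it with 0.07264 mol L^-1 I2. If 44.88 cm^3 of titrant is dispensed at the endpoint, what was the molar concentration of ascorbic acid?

0.144 M

n(I2) = 0.07264 x 0.04488 = 0.003260 mol.
From the balanced equation, 1 mol I2 reacts with 1 mol ascorbic acid, so n(ascorbic acid) = 0.003260 x 1/1 = 0.003260 mol.
[ascorbic acid] = 0.003260 / 0.02257 L = 0.144 M.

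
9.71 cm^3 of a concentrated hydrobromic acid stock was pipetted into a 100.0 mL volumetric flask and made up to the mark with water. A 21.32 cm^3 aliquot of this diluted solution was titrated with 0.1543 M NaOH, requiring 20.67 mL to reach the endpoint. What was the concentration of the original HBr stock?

n(NaOH) = 0.1543 x 0.02067 = 0.003189 mol.
n(HBr) in the aliquot = 0.003189 mol.
[diluted HBr] = 0.003189 / 0.02132 = 0.1496 M.
Dilution factor = 100.0/9.710 = 10.30, so [stock] = 0.1496 x 10.30 = 1.54 M.

1.54 M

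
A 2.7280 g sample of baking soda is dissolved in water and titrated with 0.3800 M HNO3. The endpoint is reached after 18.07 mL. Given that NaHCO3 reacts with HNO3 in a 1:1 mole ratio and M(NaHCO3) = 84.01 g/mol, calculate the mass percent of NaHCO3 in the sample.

n(HNO3) = 0.3800 x 0.01807 = 0.006867 mol.
n(NaHCO3) = 0.006867 / 1 = 0.006867 mol.
mass of NaHCO3 = 0.006867 x 84.01 = 0.5769 g.
% purity = 0.5769 / 2.7280 x 100 = 21.1%.

21.1%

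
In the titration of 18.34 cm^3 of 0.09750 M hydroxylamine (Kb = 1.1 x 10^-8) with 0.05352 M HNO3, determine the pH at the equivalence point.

n(NH2OH) = 0.09750 x 0.01834 = 0.001788 mol; V(HNO3) at equivalence = 0.001788/0.05352 = 0.03341 L.
At equivalence the base is fully converted to NH3OH+; total volume = 0.05175 L, so [NH3OH+] = 0.001788/0.05175 = 0.03455 M.
Ka(NH3OH+) = Kw/Kb = 1.0e-14 / 1.1 x 10^-8 = 9.09e-7.
[H^+] = sqrt(Ka x [NH3OH+]) = sqrt(9.09e-7 x 0.03455) = 0.000177 M.
pH = -log(0.000177) = 3.75.

3.75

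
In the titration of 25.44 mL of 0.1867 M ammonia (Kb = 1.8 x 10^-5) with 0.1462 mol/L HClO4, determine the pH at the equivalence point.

5.17

n(NH3) = 0.1867 x 0.02544 = 0.004750 mol; V(HClO4) at equivalence = 0.004750/0.1462 = 0.03249 L.
At equivalence the base is fully converted to NH4+; total volume = 0.05793 L, so [NH4+] = 0.004750/0.05793 = 0.08199 M.
Ka(NH4+) = Kw/Kb = 1.0e-14 / 1.8 x 10^-5 = 5.56e-10.
[H^+] = sqrt(Ka x [NH4+]) = sqrt(5.56e-10 x 0.08199) = 6.75e-6 M.
pH = -log(6.75e-6) = 5.17.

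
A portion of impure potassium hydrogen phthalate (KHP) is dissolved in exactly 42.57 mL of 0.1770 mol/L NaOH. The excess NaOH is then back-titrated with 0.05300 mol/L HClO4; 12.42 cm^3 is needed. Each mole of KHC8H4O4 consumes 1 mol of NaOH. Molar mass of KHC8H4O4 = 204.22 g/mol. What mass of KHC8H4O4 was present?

1.40 g

Total n(NaOH) added = 0.1770 x 0.04257 = 0.007535 mol.
n(HClO4) used = 0.05300 x 0.01242 = 0.0006583 mol, which equals the excess n(NaOH).
So n(NaOH) consumed by the sample = 0.007535 - 0.0006583 = 0.006877 mol.
n(KHC8H4O4) = 0.006877 / 1 = 0.006877 mol.
mass = 0.006877 mol x 204.22 g/mol = 1.40 g.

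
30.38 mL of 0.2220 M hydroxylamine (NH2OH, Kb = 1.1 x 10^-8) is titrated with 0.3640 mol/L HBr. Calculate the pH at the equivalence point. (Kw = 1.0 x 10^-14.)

n(NH2OH) = 0.2220 x 0.03038 = 0.006744 mol; V(HBr) at equivalence = 0.006744/0.3640 = 0.01853 L.
At equivalence the base is fully converted to NH3OH+; total volume = 0.04891 L, so [NH3OH+] = 0.006744/0.04891 = 0.1379 M.
Ka(NH3OH+) = Kw/Kb = 1.0e-14 / 1.1 x 10^-8 = 9.09e-7.
[H^+] = sqrt(Ka x [NH3OH+]) = sqrt(9.09e-7 x 0.1379) = 0.000354 M.
pH = -log(0.000354) = 3.45.

3.45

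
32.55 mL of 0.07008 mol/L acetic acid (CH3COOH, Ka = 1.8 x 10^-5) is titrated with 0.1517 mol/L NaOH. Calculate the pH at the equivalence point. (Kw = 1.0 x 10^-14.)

n(CH3COOH) = 0.07008 x 0.03255 = 0.002281 mol; V(NaOH) at equivalence = 0.002281/0.1517 = 0.01504 L.
At equivalence all the acid is converted to CH3COO-; total volume = 0.03255 + 0.01504 = 0.04759 L, so [CH3COO-] = 0.002281/0.04759 = 0.04794 M.
Kb = Kw/Ka = 1.0e-14 / 1.8 x 10^-5 = 5.56e-10.
[OH^-] = sqrt(Kb x [CH3COO-]) = sqrt(5.56e-10 x 0.04794) = 5.16e-6 M.
pOH = 5.29, so pH = 14.00 - 5.29 = 8.71.

8.71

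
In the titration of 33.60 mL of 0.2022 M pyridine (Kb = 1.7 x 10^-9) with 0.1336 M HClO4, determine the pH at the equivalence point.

n(C5H5N) = 0.2022 x 0.03360 = 0.006794 mol; V(HClO4) at equivalence = 0.006794/0.1336 = 0.05085 L.
At equivalence the base is fully converted to C5H5NH+; total volume = 0.08445 L, so [C5H5NH+] = 0.006794/0.08445 = 0.08045 M.
Ka(C5H5NH+) = Kw/Kb = 1.0e-14 / 1.7 x 10^-9 = 5.88e-6.
[H^+] = sqrt(Ka x [C5H5NH+]) = sqrt(5.88e-6 x 0.08045) = 0.000688 M.
pH = -log(0.000688) = 3.16.

3.16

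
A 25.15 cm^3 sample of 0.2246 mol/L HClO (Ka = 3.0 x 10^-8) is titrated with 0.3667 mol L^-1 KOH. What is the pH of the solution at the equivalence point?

10.33

n(HClO) = 0.2246 x 0.02515 = 0.005649 mol; V(KOH) at equivalence = 0.005649/0.3667 = 0.01540 L.
At equivalence all the acid is converted to ClO-; total volume = 0.02515 + 0.01540 = 0.04055 L, so [ClO-] = 0.005649/0.04055 = 0.1393 M.
Kb = Kw/Ka = 1.0e-14 / 3.0 x 10^-8 = 3.33e-7.
[OH^-] = sqrt(Kb x [ClO-]) = sqrt(3.33e-7 x 0.1393) = 0.000215 M.
pOH = 3.67, so pH = 14.00 - 3.67 = 10.33.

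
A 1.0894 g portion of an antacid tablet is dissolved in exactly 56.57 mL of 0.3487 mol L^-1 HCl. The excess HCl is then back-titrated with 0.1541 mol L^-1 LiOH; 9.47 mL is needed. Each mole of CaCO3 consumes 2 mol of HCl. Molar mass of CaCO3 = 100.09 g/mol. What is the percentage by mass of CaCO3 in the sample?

Total n(HCl) added = 0.3487 x 0.05657 = 0.01973 mol.
n(LiOH) used = 0.1541 x 0.009470 = 0.001459 mol, which equals the excess n(HCl).
So n(HCl) consumed by the sample = 0.01973 - 0.001459 = 0.01827 mol.
n(CaCO3) = 0.01827 / 2 = 0.009133 mol.
mass CaCO3 = 0.009133 x 100.09 = 0.9142 g, so %CaCO3 = 0.9142/1.0894 x 100 = 83.9%.

83.9%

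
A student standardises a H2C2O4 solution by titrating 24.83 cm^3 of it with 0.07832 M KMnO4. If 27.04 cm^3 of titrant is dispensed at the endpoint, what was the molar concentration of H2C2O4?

n(KMnO4) = 0.07832 x 0.02704 = 0.002118 mol.
From the balanced equation, 2 mol KMnO4 reacts with 5 mol H2C2O4, so n(H2C2O4) = 0.002118 x 5/2 = 0.005294 mol.
[H2C2O4] = 0.005294 / 0.02483 L = 0.213 M.

0.213 M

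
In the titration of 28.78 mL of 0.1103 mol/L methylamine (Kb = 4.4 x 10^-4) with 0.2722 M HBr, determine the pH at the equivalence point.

n(CH3NH2) = 0.1103 x 0.02878 = 0.003174 mol; V(HBr) at equivalence = 0.003174/0.2722 = 0.01166 L.
At equivalence the base is fully converted to CH3NH3+; total volume = 0.04044 L, so [CH3NH3+] = 0.003174/0.04044 = 0.07849 M.
Ka(CH3NH3+) = Kw/Kb = 1.0e-14 / 4.4 x 10^-4 = 2.27e-11.
[H^+] = sqrt(Ka x [CH3NH3+]) = sqrt(2.27e-11 x 0.07849) = 1.34e-6 M.
pH = -log(1.34e-6) = 5.87.

5.87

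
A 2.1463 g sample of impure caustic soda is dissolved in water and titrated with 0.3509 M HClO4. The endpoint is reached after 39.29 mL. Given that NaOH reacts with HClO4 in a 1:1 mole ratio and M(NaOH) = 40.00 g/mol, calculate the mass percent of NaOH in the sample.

25.7%

n(HClO4) = 0.3509 x 0.03929 = 0.01379 mol.
n(NaOH) = 0.01379 / 1 = 0.01379 mol.
mass of NaOH = 0.01379 x 40.00 = 0.5515 g.
% purity = 0.5515 / 2.1463 x 100 = 25.7%.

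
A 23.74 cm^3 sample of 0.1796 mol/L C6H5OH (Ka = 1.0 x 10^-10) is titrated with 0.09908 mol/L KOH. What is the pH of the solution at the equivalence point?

11.40

n(C6H5OH) = 0.1796 x 0.02374 = 0.004264 mol; V(KOH) at equivalence = 0.004264/0.09908 = 0.04303 L.
At equivalence all the acid is converted to C6H5O-; total volume = 0.02374 + 0.04303 = 0.06677 L, so [C6H5O-] = 0.004264/0.06677 = 0.06385 M.
Kb = Kw/Ka = 1.0e-14 / 1.0 x 10^-10 = 0.000100.
[OH^-] = sqrt(Kb x [C6H5O-]) = sqrt(0.000100 x 0.06385) = 0.00253 M.
pOH = 2.60, so pH = 14.00 - 2.60 = 11.40.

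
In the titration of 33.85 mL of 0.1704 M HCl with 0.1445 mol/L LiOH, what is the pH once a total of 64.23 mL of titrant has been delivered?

n(acid) = 0.1704 x 0.03385 = 0.005768 mol; n(LiOH) added = 0.1445 x 0.06423 = 0.009281 mol.
Base is in excess by 0.009281 - 0.005768 = 0.003513 mol in a total volume of 0.09808 L.
[OH^-] = 0.003513/0.09808 = 0.03582 M, so pOH = 1.45 and pH = 14.00 - 1.45 = 12.55.

12.55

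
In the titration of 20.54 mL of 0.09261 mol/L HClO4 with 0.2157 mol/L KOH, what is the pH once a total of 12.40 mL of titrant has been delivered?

12.37

n(acid) = 0.09261 x 0.02054 = 0.001902 mol; n(KOH) added = 0.2157 x 0.01240 = 0.002675 mol.
Base is in excess by 0.002675 - 0.001902 = 0.0007725 mol in a total volume of 0.03294 L.
[OH^-] = 0.0007725/0.03294 = 0.02345 M, so pOH = 1.63 and pH = 14.00 - 1.63 = 12.37.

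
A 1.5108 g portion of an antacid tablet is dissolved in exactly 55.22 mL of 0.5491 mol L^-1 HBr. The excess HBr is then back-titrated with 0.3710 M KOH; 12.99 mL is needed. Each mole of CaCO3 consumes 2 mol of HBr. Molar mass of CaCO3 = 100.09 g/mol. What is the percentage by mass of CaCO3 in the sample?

Total n(HBr) added = 0.5491 x 0.05522 = 0.03032 mol.
n(KOH) used = 0.3710 x 0.01299 = 0.004819 mol, which equals the excess n(HBr).
So n(HBr) consumed by the sample = 0.03032 - 0.004819 = 0.02550 mol.
n(CaCO3) = 0.02550 / 2 = 0.01275 mol.
mass CaCO3 = 0.01275 x 100.09 = 1.276 g, so %CaCO3 = 1.276/1.5108 x 100 = 84.5%.

84.5%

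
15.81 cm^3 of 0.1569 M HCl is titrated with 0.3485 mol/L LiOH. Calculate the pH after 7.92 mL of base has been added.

n(acid) = 0.1569 x 0.01581 = 0.002481 mol; n(LiOH) added = 0.3485 x 0.007920 = 0.002760 mol.
Base is in excess by 0.002760 - 0.002481 = 0.0002795 mol in a total volume of 0.02373 L.
[OH^-] = 0.0002795/0.02373 = 0.01178 M, so pOH = 1.93 and pH = 14.00 - 1.93 = 12.07.

12.07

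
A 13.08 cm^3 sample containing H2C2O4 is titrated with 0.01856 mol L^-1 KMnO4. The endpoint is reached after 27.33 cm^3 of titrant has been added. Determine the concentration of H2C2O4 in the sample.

0.0970 M

n(KMnO4) = 0.01856 x 0.02733 = 0.0005072 mol.
From the balanced equation, 2 mol KMnO4 reacts with 5 mol H2C2O4, so n(H2C2O4) = 0.0005072 x 5/2 = 0.001268 mol.
[H2C2O4] = 0.001268 / 0.01308 L = 0.0970 M.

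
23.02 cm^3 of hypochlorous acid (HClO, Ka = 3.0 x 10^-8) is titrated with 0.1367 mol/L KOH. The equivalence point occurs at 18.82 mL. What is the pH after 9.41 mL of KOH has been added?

9.41 mL is exactly half the equivalence volume (18.82/2), i.e. the half-equivalence point.
There, n(HA) = n(A^-), so pH = pKa = -log(3.0 x 10^-8) = 7.52.

7.52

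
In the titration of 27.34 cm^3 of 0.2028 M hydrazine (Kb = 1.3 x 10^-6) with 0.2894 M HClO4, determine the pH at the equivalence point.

4.52

n(N2H4) = 0.2028 x 0.02734 = 0.005545 mol; V(HClO4) at equivalence = 0.005545/0.2894 = 0.01916 L.
At equivalence the base is fully converted to N2H5+; total volume = 0.04650 L, so [N2H5+] = 0.005545/0.04650 = 0.1192 M.
Ka(N2H5+) = Kw/Kb = 1.0e-14 / 1.3 x 10^-6 = 7.69e-9.
[H^+] = sqrt(Ka x [N2H5+]) = sqrt(7.69e-9 x 0.1192) = 3.03e-5 M.
pH = -log(3.03e-5) = 4.52.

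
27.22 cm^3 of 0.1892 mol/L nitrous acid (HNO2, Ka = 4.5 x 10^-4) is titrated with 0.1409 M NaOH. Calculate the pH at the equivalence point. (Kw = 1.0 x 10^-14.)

8.13

n(HNO2) = 0.1892 x 0.02722 = 0.005150 mol; V(NaOH) at equivalence = 0.005150/0.1409 = 0.03655 L.
At equivalence all the acid is converted to NO2-; total volume = 0.02722 + 0.03655 = 0.06377 L, so [NO2-] = 0.005150/0.06377 = 0.08076 M.
Kb = Kw/Ka = 1.0e-14 / 4.5 x 10^-4 = 2.22e-11.
[OH^-] = sqrt(Kb x [NO2-]) = sqrt(2.22e-11 x 0.08076) = 1.34e-6 M.
pOH = 5.87, so pH = 14.00 - 5.87 = 8.13.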